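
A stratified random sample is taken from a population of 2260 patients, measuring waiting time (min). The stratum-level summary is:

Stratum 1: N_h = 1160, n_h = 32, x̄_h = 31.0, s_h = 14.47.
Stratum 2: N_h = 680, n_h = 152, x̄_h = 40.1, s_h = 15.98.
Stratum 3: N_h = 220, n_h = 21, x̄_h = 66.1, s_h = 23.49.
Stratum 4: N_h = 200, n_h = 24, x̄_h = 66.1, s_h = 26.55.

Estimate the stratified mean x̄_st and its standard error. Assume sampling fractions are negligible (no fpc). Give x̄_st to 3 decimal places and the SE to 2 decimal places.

x̄_st ≈ 40.261, SE ≈ 1.53

x̄_st = Σ W_h x̄_h = (1160·31.0 + 680·40.1 + 220·66.1 + 200·66.1)/2260 = 40.26106
V̂(x̄_st) = Σ W_h² s_h²/n_h, with W_h = N_h/N and N = 2260:
  stratum 1: (1160/2260)²·14.47²/32 = 1.7238
  stratum 2: (680/2260)²·15.98²/152 = 0.152094
  stratum 3: (220/2260)²·23.49²/21 = 0.248986
  stratum 4: (200/2260)²·26.55²/24 = 0.230018
V̂(x̄_st) = 2.35489
SE(x̄_st) = √2.35489 = 1.53457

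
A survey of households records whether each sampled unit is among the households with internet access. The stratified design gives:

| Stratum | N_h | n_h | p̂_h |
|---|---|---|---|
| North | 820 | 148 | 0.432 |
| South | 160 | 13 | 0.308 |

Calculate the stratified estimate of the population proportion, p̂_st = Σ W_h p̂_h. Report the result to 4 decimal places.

p̂_st ≈ 0.4118

N = 980; stratum weights W_h = N_h/N.
p̂_st = Σ W_h p̂_h = (820·0.432 + 160·0.308)/980 = 0.41176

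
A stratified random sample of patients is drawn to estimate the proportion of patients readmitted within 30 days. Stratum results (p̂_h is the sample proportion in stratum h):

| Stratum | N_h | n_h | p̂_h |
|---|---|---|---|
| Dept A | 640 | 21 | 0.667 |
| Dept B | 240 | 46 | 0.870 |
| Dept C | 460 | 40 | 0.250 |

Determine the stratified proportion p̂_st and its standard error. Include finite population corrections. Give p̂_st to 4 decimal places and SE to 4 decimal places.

p̂_st ≈ 0.5602, SE ≈ 0.0551

N = 1340; stratum weights W_h = N_h/N.
p̂_st = Σ W_h p̂_h = (640·0.667 + 240·0.870 + 460·0.250)/1340 = 0.56021
V̂(p̂_st) = Σ W_h² (1 − n_h/N_h) p̂_h(1−p̂_h)/(n_h−1):
  stratum Dept A: (640/1340)²·(1 − 21/640)·0.667·0.333/20 = 0.0024502
  stratum Dept B: (240/1340)²·(1 − 46/240)·0.870·0.130/45 = 6.51709e-05
  stratum Dept C: (460/1340)²·(1 − 40/460)·0.250·0.750/39 = 0.00051729
V̂(p̂_st) = 0.00303266; SE = √V̂ = 0.0550696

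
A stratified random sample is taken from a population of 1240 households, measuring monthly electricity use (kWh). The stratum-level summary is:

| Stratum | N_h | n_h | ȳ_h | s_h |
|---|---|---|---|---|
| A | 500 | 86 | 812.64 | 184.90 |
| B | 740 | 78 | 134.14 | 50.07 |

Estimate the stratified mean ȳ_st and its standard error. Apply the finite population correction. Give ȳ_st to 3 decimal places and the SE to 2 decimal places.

ȳ_st ≈ 407.729, SE ≈ 7.98

ȳ_st = Σ W_h ȳ_h = (500·812.64 + 740·134.14)/1240 = 407.72871
V̂(ȳ_st) = Σ W_h² (1 − n_h/N_h) s_h²/n_h, with W_h = N_h/N and N = 1240:
  stratum A: (500/1240)²·(1 − 86/500)·184.90²/86 = 53.5183
  stratum B: (740/1240)²·(1 − 78/740)·50.07²/78 = 10.2402
V̂(ȳ_st) = 63.7585
SE(ȳ_st) = √63.7585 = 7.98489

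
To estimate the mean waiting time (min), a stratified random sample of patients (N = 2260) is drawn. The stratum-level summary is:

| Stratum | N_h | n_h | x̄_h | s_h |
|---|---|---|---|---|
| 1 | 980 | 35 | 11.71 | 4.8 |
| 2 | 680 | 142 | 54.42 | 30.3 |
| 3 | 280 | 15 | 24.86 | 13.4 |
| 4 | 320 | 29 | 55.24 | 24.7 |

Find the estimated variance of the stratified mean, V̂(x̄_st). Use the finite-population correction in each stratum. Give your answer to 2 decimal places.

V̂(x̄_st) ≈ 1.14

V̂(x̄_st) = Σ W_h² (1 − n_h/N_h) s_h²/n_h, with W_h = N_h/N and N = 2260:
  stratum 1: (980/2260)²·(1 − 35/980)·4.8²/35 = 0.119359
  stratum 2: (680/2260)²·(1 − 142/680)·30.3²/142 = 0.463096
  stratum 3: (280/2260)²·(1 − 15/280)·13.4²/15 = 0.173902
  stratum 4: (320/2260)²·(1 − 29/320)·24.7²/29 = 0.38355
V̂(x̄_st) = 1.13991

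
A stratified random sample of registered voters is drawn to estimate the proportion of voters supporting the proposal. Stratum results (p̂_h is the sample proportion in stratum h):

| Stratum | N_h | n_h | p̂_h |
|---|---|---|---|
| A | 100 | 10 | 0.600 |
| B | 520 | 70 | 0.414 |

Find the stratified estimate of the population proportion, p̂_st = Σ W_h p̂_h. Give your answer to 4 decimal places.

N = 620; stratum weights W_h = N_h/N.
p̂_st = Σ W_h p̂_h = (100·0.600 + 520·0.414)/620 = 0.44400

p̂_st ≈ 0.4440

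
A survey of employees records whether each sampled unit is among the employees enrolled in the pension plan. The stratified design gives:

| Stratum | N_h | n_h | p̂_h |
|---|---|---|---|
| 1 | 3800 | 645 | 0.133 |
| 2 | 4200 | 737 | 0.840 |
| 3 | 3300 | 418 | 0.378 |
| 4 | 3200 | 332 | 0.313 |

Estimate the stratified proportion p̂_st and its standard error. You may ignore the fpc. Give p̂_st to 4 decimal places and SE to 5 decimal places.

N = 14500; stratum weights W_h = N_h/N.
p̂_st = Σ W_h p̂_h = (3800·0.133 + 4200·0.840 + 3300·0.378 + 3200·0.313)/14500 = 0.43327
V̂(p̂_st) = Σ W_h² p̂_h(1−p̂_h)/(n_h−1):
  stratum 1: (3800/14500)²·0.133·0.867/644 = 1.22975e-05
  stratum 2: (4200/14500)²·0.840·0.160/736 = 1.53209e-05
  stratum 3: (3300/14500)²·0.378·0.622/417 = 2.92037e-05
  stratum 4: (3200/14500)²·0.313·0.687/331 = 3.164e-05
V̂(p̂_st) = 8.84621e-05; SE = √V̂ = 0.00940543

p̂_st ≈ 0.4333, SE ≈ 0.00941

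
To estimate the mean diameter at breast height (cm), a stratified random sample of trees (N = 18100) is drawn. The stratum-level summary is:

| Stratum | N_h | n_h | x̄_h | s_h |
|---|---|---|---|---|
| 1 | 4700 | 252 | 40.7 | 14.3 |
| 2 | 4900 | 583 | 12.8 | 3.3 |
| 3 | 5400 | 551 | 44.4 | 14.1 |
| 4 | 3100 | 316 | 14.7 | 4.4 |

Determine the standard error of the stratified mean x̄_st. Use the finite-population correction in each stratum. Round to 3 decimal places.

V̂(x̄_st) = Σ W_h² (1 − n_h/N_h) s_h²/n_h, with W_h = N_h/N and N = 18100:
  stratum 1: (4700/18100)²·(1 − 252/4700)·14.3²/252 = 0.0517818
  stratum 2: (4900/18100)²·(1 − 583/4900)·3.3²/583 = 0.00120609
  stratum 3: (5400/18100)²·(1 − 551/5400)·14.1²/551 = 0.0288387
  stratum 4: (3100/18100)²·(1 − 316/3100)·4.4²/316 = 0.00161396
V̂(x̄_st) = 0.0834405
SE(x̄_st) = √0.0834405 = 0.288861

SE(x̄_st) ≈ 0.289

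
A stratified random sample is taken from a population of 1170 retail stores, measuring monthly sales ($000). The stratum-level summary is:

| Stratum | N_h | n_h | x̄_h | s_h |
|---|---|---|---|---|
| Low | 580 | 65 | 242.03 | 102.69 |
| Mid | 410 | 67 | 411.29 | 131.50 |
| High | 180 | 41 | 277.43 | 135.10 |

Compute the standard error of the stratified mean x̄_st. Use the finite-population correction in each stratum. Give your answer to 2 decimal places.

SE(x̄_st) ≈ 8.37

V̂(x̄_st) = Σ W_h² (1 − n_h/N_h) s_h²/n_h, with W_h = N_h/N and N = 1170:
  stratum Low: (580/1170)²·(1 − 65/580)·102.69²/65 = 35.4003
  stratum Mid: (410/1170)²·(1 − 67/410)·131.50²/67 = 26.5145
  stratum High: (180/1170)²·(1 − 41/180)·135.10²/41 = 8.13659
V̂(x̄_st) = 70.0513
SE(x̄_st) = √70.0513 = 8.36967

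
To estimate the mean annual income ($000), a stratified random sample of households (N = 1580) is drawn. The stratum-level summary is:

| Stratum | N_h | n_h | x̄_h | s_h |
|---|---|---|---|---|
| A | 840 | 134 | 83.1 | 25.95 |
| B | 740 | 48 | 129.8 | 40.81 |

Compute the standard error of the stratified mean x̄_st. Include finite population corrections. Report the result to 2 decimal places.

V̂(x̄_st) = Σ W_h² (1 − n_h/N_h) s_h²/n_h, with W_h = N_h/N and N = 1580:
  stratum A: (840/1580)²·(1 − 134/840)·25.95²/134 = 1.19382
  stratum B: (740/1580)²·(1 − 48/740)·40.81²/48 = 7.11731
V̂(x̄_st) = 8.31113
SE(x̄_st) = √8.31113 = 2.8829

SE(x̄_st) ≈ 2.88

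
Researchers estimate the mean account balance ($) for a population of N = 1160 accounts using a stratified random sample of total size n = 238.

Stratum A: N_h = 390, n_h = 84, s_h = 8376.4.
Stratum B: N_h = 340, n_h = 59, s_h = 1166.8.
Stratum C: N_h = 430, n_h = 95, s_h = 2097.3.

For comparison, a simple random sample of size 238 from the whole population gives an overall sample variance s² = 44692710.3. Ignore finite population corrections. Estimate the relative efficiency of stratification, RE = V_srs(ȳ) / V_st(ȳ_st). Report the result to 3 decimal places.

RE ≈ 1.827

V̂(ȳ_st) = Σ W_h² s_h²/n_h, with W_h = N_h/N and N = 1160:
  stratum A: (390/1160)²·8376.4²/84 = 94416.7
  stratum B: (340/1160)²·1166.8²/59 = 1982.36
  stratum C: (430/1160)²·2097.3²/95 = 6362.36
V_st = 102761
V_srs = s²/n = 44692710.3/238 = 187784
Relative efficiency = V_srs / V_st = 187784/102761 = 1.8274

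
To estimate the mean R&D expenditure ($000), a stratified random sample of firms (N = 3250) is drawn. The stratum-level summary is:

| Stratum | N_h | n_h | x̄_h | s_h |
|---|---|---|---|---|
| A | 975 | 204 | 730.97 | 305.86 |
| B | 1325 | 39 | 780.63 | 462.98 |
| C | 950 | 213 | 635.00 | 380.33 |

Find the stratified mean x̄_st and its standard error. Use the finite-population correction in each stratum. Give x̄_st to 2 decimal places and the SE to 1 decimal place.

x̄_st = Σ W_h x̄_h = (975·730.97 + 1325·780.63 + 950·635.00)/3250 = 723.16323
V̂(x̄_st) = Σ W_h² (1 − n_h/N_h) s_h²/n_h, with W_h = N_h/N and N = 3250:
  stratum A: (975/3250)²·(1 − 204/975)·305.86²/204 = 32.6368
  stratum B: (1325/3250)²·(1 − 39/1325)·462.98²/39 = 886.645
  stratum C: (950/3250)²·(1 − 213/950)·380.33²/213 = 45.0159
V̂(x̄_st) = 964.298
SE(x̄_st) = √964.298 = 31.0531

x̄_st ≈ 723.16, SE ≈ 31.1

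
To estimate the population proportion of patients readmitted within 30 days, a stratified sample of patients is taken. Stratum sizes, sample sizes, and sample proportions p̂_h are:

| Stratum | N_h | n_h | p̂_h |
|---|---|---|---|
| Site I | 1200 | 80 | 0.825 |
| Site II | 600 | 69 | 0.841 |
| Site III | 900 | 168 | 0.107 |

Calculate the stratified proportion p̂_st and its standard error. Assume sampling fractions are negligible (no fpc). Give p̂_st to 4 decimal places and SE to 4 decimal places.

N = 2700; stratum weights W_h = N_h/N.
p̂_st = Σ W_h p̂_h = (1200·0.825 + 600·0.841 + 900·0.107)/2700 = 0.58922
V̂(p̂_st) = Σ W_h² p̂_h(1−p̂_h)/(n_h−1):
  stratum Site I: (1200/2700)²·0.825·0.175/79 = 0.000360994
  stratum Site II: (600/2700)²·0.841·0.159/68 = 9.71089e-05
  stratum Site III: (900/2700)²·0.107·0.893/167 = 6.35735e-05
V̂(p̂_st) = 0.000521676; SE = √V̂ = 0.0228402

p̂_st ≈ 0.5892, SE ≈ 0.0228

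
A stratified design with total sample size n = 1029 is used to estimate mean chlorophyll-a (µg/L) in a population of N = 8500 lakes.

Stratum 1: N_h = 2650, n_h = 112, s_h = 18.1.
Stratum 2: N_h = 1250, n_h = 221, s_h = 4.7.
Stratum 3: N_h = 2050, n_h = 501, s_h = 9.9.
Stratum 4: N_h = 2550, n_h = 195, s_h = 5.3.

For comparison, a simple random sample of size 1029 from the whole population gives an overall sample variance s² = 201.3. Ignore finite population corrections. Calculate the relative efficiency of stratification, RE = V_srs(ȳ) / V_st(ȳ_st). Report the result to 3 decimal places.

V̂(ȳ_st) = Σ W_h² s_h²/n_h, with W_h = N_h/N and N = 8500:
  stratum 1: (2650/8500)²·18.1²/112 = 0.284311
  stratum 2: (1250/8500)²·4.7²/221 = 0.00216165
  stratum 3: (2050/8500)²·9.9²/501 = 0.011379
  stratum 4: (2550/8500)²·5.3²/195 = 0.0129646
V_st = 0.310816
V_srs = s²/n = 201.3/1029 = 0.195627
Relative efficiency = V_srs / V_st = 0.195627/0.310816 = 0.6294

RE ≈ 0.629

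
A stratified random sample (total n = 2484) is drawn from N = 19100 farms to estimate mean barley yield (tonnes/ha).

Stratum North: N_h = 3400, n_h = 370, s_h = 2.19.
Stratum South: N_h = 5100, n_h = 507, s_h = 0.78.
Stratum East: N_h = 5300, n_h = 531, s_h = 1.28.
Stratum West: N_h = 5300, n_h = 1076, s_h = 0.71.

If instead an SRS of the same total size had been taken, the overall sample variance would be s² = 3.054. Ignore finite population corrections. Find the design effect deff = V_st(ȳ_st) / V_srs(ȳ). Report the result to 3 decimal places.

V̂(ȳ_st) = Σ W_h² s_h²/n_h, with W_h = N_h/N and N = 19100:
  stratum North: (3400/19100)²·2.19²/370 = 0.00041075
  stratum South: (5100/19100)²·0.78²/507 = 8.55569e-05
  stratum East: (5300/19100)²·1.28²/531 = 0.00023758
  stratum West: (5300/19100)²·0.71²/1076 = 3.60736e-05
V_st = 0.000769961
V_srs = s²/n = 3.054/2484 = 0.00122947
deff = V_st / V_srs = 0.000769961/0.00122947 = 0.6263

deff ≈ 0.626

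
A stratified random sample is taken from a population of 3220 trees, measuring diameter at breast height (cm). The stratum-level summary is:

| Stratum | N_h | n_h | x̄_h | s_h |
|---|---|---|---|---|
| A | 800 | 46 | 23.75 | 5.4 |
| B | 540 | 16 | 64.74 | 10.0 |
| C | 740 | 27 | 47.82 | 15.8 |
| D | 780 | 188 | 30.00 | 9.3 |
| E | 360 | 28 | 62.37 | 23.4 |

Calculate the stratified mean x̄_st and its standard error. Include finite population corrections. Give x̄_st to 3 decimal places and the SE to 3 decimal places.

x̄_st ≈ 41.987, SE ≈ 0.961

x̄_st = Σ W_h x̄_h = (800·23.75 + 540·64.74 + 740·47.82 + 780·30.00 + 360·62.37)/3220 = 41.98745
V̂(x̄_st) = Σ W_h² (1 − n_h/N_h) s_h²/n_h, with W_h = N_h/N and N = 3220:
  stratum A: (800/3220)²·(1 − 46/800)·5.4²/46 = 0.036879
  stratum B: (540/3220)²·(1 − 16/540)·10.0²/16 = 0.170566
  stratum C: (740/3220)²·(1 − 27/740)·15.8²/27 = 0.4705
  stratum D: (780/3220)²·(1 − 188/780)·9.3²/188 = 0.0204886
  stratum E: (360/3220)²·(1 − 28/360)·23.4²/28 = 0.225425
V̂(x̄_st) = 0.92386
SE(x̄_st) = √0.92386 = 0.961176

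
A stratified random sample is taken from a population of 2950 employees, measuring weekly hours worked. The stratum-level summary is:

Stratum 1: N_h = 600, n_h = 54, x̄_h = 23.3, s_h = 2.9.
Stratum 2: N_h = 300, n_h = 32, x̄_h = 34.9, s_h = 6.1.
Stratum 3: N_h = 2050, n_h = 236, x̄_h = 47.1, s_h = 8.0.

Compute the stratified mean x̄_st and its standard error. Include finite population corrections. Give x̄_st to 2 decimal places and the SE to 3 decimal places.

x̄_st = Σ W_h x̄_h = (600·23.3 + 300·34.9 + 2050·47.1)/2950 = 41.01864
V̂(x̄_st) = Σ W_h² (1 − n_h/N_h) s_h²/n_h, with W_h = N_h/N and N = 2950:
  stratum 1: (600/2950)²·(1 − 54/600)·2.9²/54 = 0.00586276
  stratum 2: (300/2950)²·(1 − 32/300)·6.1²/32 = 0.0107429
  stratum 3: (2050/2950)²·(1 − 236/2050)·8.0²/236 = 0.115882
V̂(x̄_st) = 0.132487
SE(x̄_st) = √0.132487 = 0.363988

x̄_st ≈ 41.02, SE ≈ 0.364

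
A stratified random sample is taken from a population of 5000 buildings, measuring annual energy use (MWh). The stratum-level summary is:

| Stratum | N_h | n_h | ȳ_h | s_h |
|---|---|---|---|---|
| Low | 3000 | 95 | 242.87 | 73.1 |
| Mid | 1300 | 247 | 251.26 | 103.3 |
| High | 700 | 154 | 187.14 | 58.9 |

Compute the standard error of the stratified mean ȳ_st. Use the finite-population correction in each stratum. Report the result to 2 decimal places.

SE(ȳ_st) ≈ 4.72

V̂(ȳ_st) = Σ W_h² (1 − n_h/N_h) s_h²/n_h, with W_h = N_h/N and N = 5000:
  stratum Low: (3000/5000)²·(1 − 95/3000)·73.1²/95 = 19.6082
  stratum Mid: (1300/5000)²·(1 − 247/1300)·103.3²/247 = 2.36557
  stratum High: (700/5000)²·(1 − 154/700)·58.9²/154 = 0.344398
V̂(ȳ_st) = 22.3182
SE(ȳ_st) = √22.3182 = 4.72421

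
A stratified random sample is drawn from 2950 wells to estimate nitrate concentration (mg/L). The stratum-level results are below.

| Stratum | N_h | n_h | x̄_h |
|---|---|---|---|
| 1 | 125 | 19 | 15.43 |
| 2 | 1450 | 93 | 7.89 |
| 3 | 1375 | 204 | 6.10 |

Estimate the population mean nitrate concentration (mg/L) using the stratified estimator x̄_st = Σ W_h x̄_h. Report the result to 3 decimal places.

N = Σ N_h = 2950. Stratum weights W_h = N_h/N.
x̄_st = (125·15.43 + 1450·7.89 + 1375·6.10) / 2950 = 7.37517

x̄_st ≈ 7.375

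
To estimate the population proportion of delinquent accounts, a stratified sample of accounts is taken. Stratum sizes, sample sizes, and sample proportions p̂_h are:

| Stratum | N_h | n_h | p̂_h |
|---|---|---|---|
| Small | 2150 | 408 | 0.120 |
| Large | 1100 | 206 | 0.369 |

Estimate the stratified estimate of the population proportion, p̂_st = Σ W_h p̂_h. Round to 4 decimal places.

p̂_st ≈ 0.2043

N = 3250; stratum weights W_h = N_h/N.
p̂_st = Σ W_h p̂_h = (2150·0.120 + 1100·0.369)/3250 = 0.20428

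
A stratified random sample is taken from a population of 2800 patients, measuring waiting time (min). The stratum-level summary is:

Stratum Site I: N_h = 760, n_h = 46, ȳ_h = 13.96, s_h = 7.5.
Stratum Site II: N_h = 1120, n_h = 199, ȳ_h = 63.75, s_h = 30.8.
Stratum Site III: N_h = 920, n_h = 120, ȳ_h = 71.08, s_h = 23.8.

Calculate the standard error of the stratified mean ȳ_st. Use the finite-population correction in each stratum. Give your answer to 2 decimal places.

V̂(ȳ_st) = Σ W_h² (1 − n_h/N_h) s_h²/n_h, with W_h = N_h/N and N = 2800:
  stratum Site I: (760/2800)²·(1 − 46/760)·7.5²/46 = 0.084637
  stratum Site II: (1120/2800)²·(1 − 199/1120)·30.8²/199 = 0.627206
  stratum Site III: (920/2800)²·(1 − 120/920)·23.8²/120 = 0.443133
V̂(ȳ_st) = 1.15498
SE(ȳ_st) = √1.15498 = 1.0747

SE(ȳ_st) ≈ 1.07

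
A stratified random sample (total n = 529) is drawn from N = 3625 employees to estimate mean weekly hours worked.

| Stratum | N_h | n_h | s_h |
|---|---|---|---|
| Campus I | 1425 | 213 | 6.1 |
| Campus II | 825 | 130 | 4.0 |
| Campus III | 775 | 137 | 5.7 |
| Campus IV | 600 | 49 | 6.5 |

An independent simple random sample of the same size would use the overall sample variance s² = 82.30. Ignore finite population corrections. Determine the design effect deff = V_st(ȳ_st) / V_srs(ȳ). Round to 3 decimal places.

deff ≈ 0.436

V̂(ȳ_st) = Σ W_h² s_h²/n_h, with W_h = N_h/N and N = 3625:
  stratum Campus I: (1425/3625)²·6.1²/213 = 0.0269956
  stratum Campus II: (825/3625)²·4.0²/130 = 0.00637483
  stratum Campus III: (775/3625)²·5.7²/137 = 0.0108397
  stratum Campus IV: (600/3625)²·6.5²/49 = 0.023622
V_st = 0.0678322
V_srs = s²/n = 82.30/529 = 0.155577
deff = V_st / V_srs = 0.0678322/0.155577 = 0.4360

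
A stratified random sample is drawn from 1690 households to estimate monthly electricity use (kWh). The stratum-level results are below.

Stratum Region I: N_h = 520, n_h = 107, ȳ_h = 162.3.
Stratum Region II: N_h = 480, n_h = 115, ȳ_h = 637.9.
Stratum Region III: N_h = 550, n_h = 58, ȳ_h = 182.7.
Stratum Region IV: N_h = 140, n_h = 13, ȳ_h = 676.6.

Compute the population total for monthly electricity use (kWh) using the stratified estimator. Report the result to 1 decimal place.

τ̂_st ≈ 585797.0

τ̂_st = Σ N_h ȳ_h = 520·162.3 + 480·637.9 + 550·182.7 + 140·676.6 = 585797.0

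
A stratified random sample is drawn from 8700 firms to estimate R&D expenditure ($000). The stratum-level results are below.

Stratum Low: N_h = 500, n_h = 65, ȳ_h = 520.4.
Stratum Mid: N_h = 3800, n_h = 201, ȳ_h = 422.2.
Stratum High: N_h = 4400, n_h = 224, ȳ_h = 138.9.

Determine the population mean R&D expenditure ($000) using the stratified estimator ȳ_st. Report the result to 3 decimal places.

N = Σ N_h = 8700. Stratum weights W_h = N_h/N.
ȳ_st = (500·520.4 + 3800·422.2 + 4400·138.9) / 8700 = 284.56552

ȳ_st ≈ 284.566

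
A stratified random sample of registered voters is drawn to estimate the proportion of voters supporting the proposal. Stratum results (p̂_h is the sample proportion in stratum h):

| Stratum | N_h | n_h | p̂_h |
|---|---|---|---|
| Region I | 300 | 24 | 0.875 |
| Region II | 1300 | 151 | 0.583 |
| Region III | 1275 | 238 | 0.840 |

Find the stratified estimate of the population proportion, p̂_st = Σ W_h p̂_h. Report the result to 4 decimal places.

p̂_st ≈ 0.7274

N = 2875; stratum weights W_h = N_h/N.
p̂_st = Σ W_h p̂_h = (300·0.875 + 1300·0.583 + 1275·0.840)/2875 = 0.72744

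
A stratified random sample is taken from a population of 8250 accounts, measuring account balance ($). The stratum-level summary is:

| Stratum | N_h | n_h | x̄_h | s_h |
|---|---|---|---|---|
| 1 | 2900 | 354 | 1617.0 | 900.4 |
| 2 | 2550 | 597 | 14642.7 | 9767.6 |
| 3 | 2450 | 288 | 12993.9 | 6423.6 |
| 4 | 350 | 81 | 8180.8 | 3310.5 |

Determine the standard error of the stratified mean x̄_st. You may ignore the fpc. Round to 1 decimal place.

V̂(x̄_st) = Σ W_h² s_h²/n_h, with W_h = N_h/N and N = 8250:
  stratum 1: (2900/8250)²·900.4²/354 = 282.98
  stratum 2: (2550/8250)²·9767.6²/597 = 15267.7
  stratum 3: (2450/8250)²·6423.6²/288 = 12635.4
  stratum 4: (350/8250)²·3310.5²/81 = 243.518
V̂(x̄_st) = 28429.6
SE(x̄_st) = √28429.6 = 168.611

SE(x̄_st) ≈ 168.6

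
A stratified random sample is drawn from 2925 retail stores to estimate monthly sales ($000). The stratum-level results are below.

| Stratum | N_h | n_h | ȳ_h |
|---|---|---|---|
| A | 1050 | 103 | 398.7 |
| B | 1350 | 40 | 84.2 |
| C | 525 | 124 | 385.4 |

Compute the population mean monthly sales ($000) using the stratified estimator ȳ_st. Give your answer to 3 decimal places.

ȳ_st ≈ 251.159

N = Σ N_h = 2925. Stratum weights W_h = N_h/N.
ȳ_st = (1050·398.7 + 1350·84.2 + 525·385.4) / 2925 = 251.15897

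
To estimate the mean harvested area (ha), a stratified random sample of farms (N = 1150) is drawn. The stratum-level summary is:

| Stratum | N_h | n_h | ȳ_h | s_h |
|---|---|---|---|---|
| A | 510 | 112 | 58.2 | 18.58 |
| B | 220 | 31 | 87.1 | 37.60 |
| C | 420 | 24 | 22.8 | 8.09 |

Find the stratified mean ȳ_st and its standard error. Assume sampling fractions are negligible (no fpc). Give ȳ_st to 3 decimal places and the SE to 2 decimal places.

ȳ_st = Σ W_h ȳ_h = (510·58.2 + 220·87.1 + 420·22.8)/1150 = 50.80000
V̂(ȳ_st) = Σ W_h² s_h²/n_h, with W_h = N_h/N and N = 1150:
  stratum A: (510/1150)²·18.58²/112 = 0.606203
  stratum B: (220/1150)²·37.60²/31 = 1.66903
  stratum C: (420/1150)²·8.09²/24 = 0.363738
V̂(ȳ_st) = 2.63897
SE(ȳ_st) = √2.63897 = 1.62449

ȳ_st ≈ 50.800, SE ≈ 1.62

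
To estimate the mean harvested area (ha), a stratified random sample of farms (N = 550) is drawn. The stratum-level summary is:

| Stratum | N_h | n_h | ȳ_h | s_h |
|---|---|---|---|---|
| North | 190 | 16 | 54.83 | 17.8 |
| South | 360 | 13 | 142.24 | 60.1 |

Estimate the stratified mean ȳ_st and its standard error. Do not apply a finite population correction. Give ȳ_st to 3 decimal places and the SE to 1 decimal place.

ȳ_st ≈ 112.044, SE ≈ 11.0

ȳ_st = Σ W_h ȳ_h = (190·54.83 + 360·142.24)/550 = 112.04382
V̂(ȳ_st) = Σ W_h² s_h²/n_h, with W_h = N_h/N and N = 550:
  stratum North: (190/550)²·17.8²/16 = 2.36321
  stratum South: (360/550)²·60.1²/13 = 119.038
V̂(ȳ_st) = 121.401
SE(ȳ_st) = √121.401 = 11.0182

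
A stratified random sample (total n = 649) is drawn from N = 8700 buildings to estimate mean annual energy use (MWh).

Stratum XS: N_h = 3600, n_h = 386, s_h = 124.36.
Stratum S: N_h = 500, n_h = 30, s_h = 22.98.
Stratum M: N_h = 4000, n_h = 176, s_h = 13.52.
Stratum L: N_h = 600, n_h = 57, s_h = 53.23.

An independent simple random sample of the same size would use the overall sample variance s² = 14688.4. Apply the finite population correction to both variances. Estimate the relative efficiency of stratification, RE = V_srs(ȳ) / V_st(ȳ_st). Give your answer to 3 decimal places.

V̂(ȳ_st) = Σ W_h² (1 − n_h/N_h) s_h²/n_h, with W_h = N_h/N and N = 8700:
  stratum XS: (3600/8700)²·(1 − 386/3600)·124.36²/386 = 6.12469
  stratum S: (500/8700)²·(1 − 30/500)·22.98²/30 = 0.0546523
  stratum M: (4000/8700)²·(1 − 176/4000)·13.52²/176 = 0.209884
  stratum L: (600/8700)²·(1 − 57/600)·53.23²/57 = 0.213969
V_st = 6.60319
V_srs = (1 − 649/8700)·14688.4/649 = 20.944
Relative efficiency = V_srs / V_st = 20.944/6.60319 = 3.1718

RE ≈ 3.172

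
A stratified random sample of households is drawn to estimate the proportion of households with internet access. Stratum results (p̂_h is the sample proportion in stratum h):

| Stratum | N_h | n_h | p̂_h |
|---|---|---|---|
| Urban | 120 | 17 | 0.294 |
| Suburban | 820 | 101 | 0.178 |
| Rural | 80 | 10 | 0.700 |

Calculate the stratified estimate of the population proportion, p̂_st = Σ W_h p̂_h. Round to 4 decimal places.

p̂_st ≈ 0.2326

N = 1020; stratum weights W_h = N_h/N.
p̂_st = Σ W_h p̂_h = (120·0.294 + 820·0.178 + 80·0.700)/1020 = 0.23259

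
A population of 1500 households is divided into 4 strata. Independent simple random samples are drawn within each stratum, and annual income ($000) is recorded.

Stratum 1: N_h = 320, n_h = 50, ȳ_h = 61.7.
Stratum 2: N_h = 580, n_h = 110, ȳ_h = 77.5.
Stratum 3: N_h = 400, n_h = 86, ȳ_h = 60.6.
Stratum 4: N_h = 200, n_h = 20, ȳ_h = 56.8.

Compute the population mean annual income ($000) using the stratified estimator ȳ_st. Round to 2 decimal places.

ȳ_st ≈ 66.86

N = Σ N_h = 1500. Stratum weights W_h = N_h/N.
ȳ_st = (320·61.7 + 580·77.5 + 400·60.6 + 200·56.8) / 1500 = 66.8627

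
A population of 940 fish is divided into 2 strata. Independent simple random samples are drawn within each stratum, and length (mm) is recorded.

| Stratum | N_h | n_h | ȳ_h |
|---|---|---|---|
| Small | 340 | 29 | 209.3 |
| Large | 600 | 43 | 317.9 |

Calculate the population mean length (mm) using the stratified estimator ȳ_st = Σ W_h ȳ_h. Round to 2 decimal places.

ȳ_st ≈ 278.62

N = Σ N_h = 940. Stratum weights W_h = N_h/N.
ȳ_st = (340·209.3 + 600·317.9) / 940 = 278.6191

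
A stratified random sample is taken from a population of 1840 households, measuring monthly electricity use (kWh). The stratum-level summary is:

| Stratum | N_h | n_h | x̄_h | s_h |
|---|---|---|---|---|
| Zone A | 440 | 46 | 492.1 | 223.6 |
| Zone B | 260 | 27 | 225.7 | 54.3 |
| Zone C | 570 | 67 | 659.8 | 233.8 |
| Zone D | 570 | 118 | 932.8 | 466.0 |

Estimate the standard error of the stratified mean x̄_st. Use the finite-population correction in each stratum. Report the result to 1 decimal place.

SE(x̄_st) ≈ 16.3

V̂(x̄_st) = Σ W_h² (1 − n_h/N_h) s_h²/n_h, with W_h = N_h/N and N = 1840:
  stratum Zone A: (440/1840)²·(1 − 46/440)·223.6²/46 = 55.6543
  stratum Zone B: (260/1840)²·(1 − 27/260)·54.3²/27 = 1.95402
  stratum Zone C: (570/1840)²·(1 − 67/570)·233.8²/67 = 69.091
  stratum Zone D: (570/1840)²·(1 − 118/570)·466.0²/118 = 140.045
V̂(x̄_st) = 266.744
SE(x̄_st) = √266.744 = 16.3323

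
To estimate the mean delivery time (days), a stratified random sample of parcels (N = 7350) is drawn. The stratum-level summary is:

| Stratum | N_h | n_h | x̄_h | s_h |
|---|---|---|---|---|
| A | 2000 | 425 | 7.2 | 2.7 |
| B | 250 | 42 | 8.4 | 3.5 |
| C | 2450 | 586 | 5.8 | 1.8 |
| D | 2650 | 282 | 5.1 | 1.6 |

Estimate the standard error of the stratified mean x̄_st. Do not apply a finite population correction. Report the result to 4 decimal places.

SE(x̄_st) ≈ 0.0583

V̂(x̄_st) = Σ W_h² s_h²/n_h, with W_h = N_h/N and N = 7350:
  stratum A: (2000/7350)²·2.7²/425 = 0.00127006
  stratum B: (250/7350)²·3.5²/42 = 0.000337437
  stratum C: (2450/7350)²·1.8²/586 = 0.000614334
  stratum D: (2650/7350)²·1.6²/282 = 0.00118007
V̂(x̄_st) = 0.0034019
SE(x̄_st) = √0.0034019 = 0.0583258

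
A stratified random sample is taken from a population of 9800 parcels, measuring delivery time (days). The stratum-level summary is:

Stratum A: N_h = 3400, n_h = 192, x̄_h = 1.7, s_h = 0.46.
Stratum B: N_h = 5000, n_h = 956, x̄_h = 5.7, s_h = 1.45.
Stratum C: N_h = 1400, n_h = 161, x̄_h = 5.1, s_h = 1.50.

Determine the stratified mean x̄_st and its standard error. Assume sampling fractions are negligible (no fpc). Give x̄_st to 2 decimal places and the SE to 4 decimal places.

x̄_st ≈ 4.23, SE ≈ 0.0315

x̄_st = Σ W_h x̄_h = (3400·1.7 + 5000·5.7 + 1400·5.1)/9800 = 4.22653
V̂(x̄_st) = Σ W_h² s_h²/n_h, with W_h = N_h/N and N = 9800:
  stratum A: (3400/9800)²·0.46²/192 = 0.000132654
  stratum B: (5000/9800)²·1.45²/956 = 0.000572487
  stratum C: (1400/9800)²·1.50²/161 = 0.000285207
V̂(x̄_st) = 0.000990349
SE(x̄_st) = √0.000990349 = 0.0314698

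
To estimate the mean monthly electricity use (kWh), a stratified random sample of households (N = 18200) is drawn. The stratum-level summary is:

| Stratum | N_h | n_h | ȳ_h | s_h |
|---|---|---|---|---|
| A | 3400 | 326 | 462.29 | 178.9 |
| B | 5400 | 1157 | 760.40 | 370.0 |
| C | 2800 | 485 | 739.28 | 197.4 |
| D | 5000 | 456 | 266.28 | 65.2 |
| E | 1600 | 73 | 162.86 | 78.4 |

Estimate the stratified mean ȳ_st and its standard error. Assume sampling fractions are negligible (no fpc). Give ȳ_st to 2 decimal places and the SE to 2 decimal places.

ȳ_st ≈ 513.18, SE ≈ 4.14

ȳ_st = Σ W_h ȳ_h = (3400·462.29 + 5400·760.40 + 2800·739.28 + 5000·266.28 + 1600·162.86)/18200 = 513.18165
V̂(ȳ_st) = Σ W_h² s_h²/n_h, with W_h = N_h/N and N = 18200:
  stratum A: (3400/18200)²·178.9²/326 = 3.42624
  stratum B: (5400/18200)²·370.0²/1157 = 10.4163
  stratum C: (2800/18200)²·197.4²/485 = 1.90163
  stratum D: (5000/18200)²·65.2²/456 = 0.703603
  stratum E: (1600/18200)²·78.4²/73 = 0.650738
V̂(ȳ_st) = 17.0985
SE(ȳ_st) = √17.0985 = 4.13504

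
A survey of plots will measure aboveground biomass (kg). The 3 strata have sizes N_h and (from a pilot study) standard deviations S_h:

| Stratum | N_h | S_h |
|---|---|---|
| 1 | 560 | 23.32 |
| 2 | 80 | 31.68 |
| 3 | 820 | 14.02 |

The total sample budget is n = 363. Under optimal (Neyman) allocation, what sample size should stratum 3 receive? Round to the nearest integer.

Neyman allocation: n_h = n · N_h S_h / Σ N_i S_i, with n = 363.
  stratum 1: N_h·S_h = 560·23.32 = 13059.20
  stratum 2: N_h·S_h = 80·31.68 = 2534.40
  stratum 3: N_h·S_h = 820·14.02 = 11496.40
Σ N_h S_h = 27090.00
n for stratum 3 = 363·11496.40/27090.00 = 154.049 → 154

154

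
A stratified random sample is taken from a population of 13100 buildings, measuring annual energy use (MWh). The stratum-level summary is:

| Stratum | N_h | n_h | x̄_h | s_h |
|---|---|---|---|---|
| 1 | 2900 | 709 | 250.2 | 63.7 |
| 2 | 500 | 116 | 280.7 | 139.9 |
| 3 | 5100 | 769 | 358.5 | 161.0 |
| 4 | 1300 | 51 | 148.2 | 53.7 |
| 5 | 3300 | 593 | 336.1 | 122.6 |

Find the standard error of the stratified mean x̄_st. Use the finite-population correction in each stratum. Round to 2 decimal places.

V̂(x̄_st) = Σ W_h² (1 − n_h/N_h) s_h²/n_h, with W_h = N_h/N and N = 13100:
  stratum 1: (2900/13100)²·(1 − 709/2900)·63.7²/709 = 0.2119
  stratum 2: (500/13100)²·(1 − 116/500)·139.9²/116 = 0.188771
  stratum 3: (5100/13100)²·(1 − 769/5100)·161.0²/769 = 4.33852
  stratum 4: (1300/13100)²·(1 − 51/1300)·53.7²/51 = 0.534985
  stratum 5: (3300/13100)²·(1 − 593/3300)·122.6²/593 = 1.31943
V̂(x̄_st) = 6.5936
SE(x̄_st) = √6.5936 = 2.5678

SE(x̄_st) ≈ 2.57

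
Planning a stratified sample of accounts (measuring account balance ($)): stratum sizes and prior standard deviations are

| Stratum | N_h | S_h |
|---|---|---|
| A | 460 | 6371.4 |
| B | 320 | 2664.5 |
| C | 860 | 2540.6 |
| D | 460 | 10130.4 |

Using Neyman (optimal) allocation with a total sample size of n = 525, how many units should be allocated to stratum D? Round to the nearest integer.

230

Neyman allocation: n_h = n · N_h S_h / Σ N_i S_i, with n = 525.
  stratum A: N_h·S_h = 460·6371.4 = 2930844.00
  stratum B: N_h·S_h = 320·2664.5 = 852640.00
  stratum C: N_h·S_h = 860·2540.6 = 2184916.00
  stratum D: N_h·S_h = 460·10130.4 = 4659984.00
Σ N_h S_h = 10628384.00
n for stratum D = 525·4659984.00/10628384.00 = 230.185 → 230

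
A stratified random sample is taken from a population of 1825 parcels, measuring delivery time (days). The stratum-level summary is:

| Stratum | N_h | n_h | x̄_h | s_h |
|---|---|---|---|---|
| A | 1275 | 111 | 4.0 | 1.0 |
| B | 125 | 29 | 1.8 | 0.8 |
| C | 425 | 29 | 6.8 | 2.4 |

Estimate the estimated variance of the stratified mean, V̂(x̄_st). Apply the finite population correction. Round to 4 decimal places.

V̂(x̄_st) ≈ 0.0141

V̂(x̄_st) = Σ W_h² (1 − n_h/N_h) s_h²/n_h, with W_h = N_h/N and N = 1825:
  stratum A: (1275/1825)²·(1 − 111/1275)·1.0²/111 = 0.00401434
  stratum B: (125/1825)²·(1 − 29/125)·0.8²/29 = 7.95129e-05
  stratum C: (425/1825)²·(1 − 29/425)·2.4²/29 = 0.0100365
V̂(x̄_st) = 0.0141304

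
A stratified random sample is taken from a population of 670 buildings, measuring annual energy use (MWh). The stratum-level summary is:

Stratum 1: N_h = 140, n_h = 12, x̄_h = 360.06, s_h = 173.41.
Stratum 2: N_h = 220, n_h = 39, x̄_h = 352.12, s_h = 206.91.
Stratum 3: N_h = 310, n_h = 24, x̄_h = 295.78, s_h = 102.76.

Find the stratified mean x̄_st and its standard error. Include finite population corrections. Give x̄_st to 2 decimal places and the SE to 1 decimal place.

x̄_st = Σ W_h x̄_h = (140·360.06 + 220·352.12 + 310·295.78)/670 = 327.71134
V̂(x̄_st) = Σ W_h² (1 − n_h/N_h) s_h²/n_h, with W_h = N_h/N and N = 670:
  stratum 1: (140/670)²·(1 − 12/140)·173.41²/12 = 100.036
  stratum 2: (220/670)²·(1 − 39/220)·206.91²/39 = 97.3756
  stratum 3: (310/670)²·(1 − 24/310)·102.76²/24 = 86.8991
V̂(x̄_st) = 284.31
SE(x̄_st) = √284.31 = 16.8615

x̄_st ≈ 327.71, SE ≈ 16.9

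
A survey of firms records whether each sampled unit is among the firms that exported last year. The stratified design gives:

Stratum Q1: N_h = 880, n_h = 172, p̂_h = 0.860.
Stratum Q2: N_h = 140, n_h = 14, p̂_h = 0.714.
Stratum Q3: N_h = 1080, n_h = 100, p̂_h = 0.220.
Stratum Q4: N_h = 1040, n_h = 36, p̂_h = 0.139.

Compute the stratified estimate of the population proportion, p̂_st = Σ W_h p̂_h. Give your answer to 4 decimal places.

N = 3140; stratum weights W_h = N_h/N.
p̂_st = Σ W_h p̂_h = (880·0.860 + 140·0.714 + 1080·0.220 + 1040·0.139)/3140 = 0.39456

p̂_st ≈ 0.3946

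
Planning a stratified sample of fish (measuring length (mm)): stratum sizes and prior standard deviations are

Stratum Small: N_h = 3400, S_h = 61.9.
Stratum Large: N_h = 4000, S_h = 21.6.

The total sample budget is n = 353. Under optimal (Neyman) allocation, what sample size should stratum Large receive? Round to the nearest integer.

Neyman allocation: n_h = n · N_h S_h / Σ N_i S_i, with n = 353.
  stratum Small: N_h·S_h = 3400·61.9 = 210460.00
  stratum Large: N_h·S_h = 4000·21.6 = 86400.00
Σ N_h S_h = 296860.00
n for stratum Large = 353·86400.00/296860.00 = 102.739 → 103

103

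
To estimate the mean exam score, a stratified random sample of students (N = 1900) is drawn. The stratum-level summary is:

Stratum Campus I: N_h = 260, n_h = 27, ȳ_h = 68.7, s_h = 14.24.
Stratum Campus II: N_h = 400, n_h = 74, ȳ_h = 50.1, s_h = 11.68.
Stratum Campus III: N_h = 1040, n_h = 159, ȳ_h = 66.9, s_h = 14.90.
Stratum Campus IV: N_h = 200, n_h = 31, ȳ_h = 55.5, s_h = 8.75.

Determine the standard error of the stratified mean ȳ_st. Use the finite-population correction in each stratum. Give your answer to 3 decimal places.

V̂(ȳ_st) = Σ W_h² (1 − n_h/N_h) s_h²/n_h, with W_h = N_h/N and N = 1900:
  stratum Campus I: (260/1900)²·(1 − 27/260)·14.24²/27 = 0.126031
  stratum Campus II: (400/1900)²·(1 − 74/400)·11.68²/74 = 0.0665924
  stratum Campus III: (1040/1900)²·(1 − 159/1040)·14.90²/159 = 0.354387
  stratum Campus IV: (200/1900)²·(1 − 31/200)·8.75²/31 = 0.0231241
V̂(ȳ_st) = 0.570134
SE(ȳ_st) = √0.570134 = 0.755072

SE(ȳ_st) ≈ 0.755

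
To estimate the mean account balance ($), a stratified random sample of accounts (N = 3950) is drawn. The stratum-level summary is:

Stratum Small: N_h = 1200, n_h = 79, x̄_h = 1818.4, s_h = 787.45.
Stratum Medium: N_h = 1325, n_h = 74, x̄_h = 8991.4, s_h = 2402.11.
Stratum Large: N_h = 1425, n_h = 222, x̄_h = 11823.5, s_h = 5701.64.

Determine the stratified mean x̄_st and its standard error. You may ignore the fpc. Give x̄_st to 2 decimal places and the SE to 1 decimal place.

x̄_st = Σ W_h x̄_h = (1200·1818.4 + 1325·8991.4 + 1425·11823.5)/3950 = 7833.96772
V̂(x̄_st) = Σ W_h² s_h²/n_h, with W_h = N_h/N and N = 3950:
  stratum Small: (1200/3950)²·787.45²/79 = 724.415
  stratum Medium: (1325/3950)²·2402.11²/74 = 8773.88
  stratum Large: (1425/3950)²·5701.64²/222 = 19058.2
V̂(x̄_st) = 28556.5
SE(x̄_st) = √28556.5 = 168.987

x̄_st ≈ 7833.97, SE ≈ 169.0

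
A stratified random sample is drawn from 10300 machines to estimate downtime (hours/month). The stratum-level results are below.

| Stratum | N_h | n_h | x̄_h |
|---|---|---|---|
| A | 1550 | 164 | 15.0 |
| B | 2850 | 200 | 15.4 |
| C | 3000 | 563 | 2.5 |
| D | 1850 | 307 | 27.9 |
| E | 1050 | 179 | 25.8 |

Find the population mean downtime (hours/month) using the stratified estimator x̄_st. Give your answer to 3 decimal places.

x̄_st ≈ 14.888

N = Σ N_h = 10300. Stratum weights W_h = N_h/N.
x̄_st = (1550·15.0 + 2850·15.4 + 3000·2.5 + 1850·27.9 + 1050·25.8) / 10300 = 14.88786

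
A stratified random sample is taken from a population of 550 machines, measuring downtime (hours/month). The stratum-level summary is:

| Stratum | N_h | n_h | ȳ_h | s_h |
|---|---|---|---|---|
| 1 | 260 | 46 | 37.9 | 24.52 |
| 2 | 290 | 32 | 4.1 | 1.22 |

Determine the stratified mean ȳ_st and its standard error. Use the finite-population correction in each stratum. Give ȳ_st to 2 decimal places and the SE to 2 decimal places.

ȳ_st = Σ W_h ȳ_h = (260·37.9 + 290·4.1)/550 = 20.07818
V̂(ȳ_st) = Σ W_h² (1 − n_h/N_h) s_h²/n_h, with W_h = N_h/N and N = 550:
  stratum 1: (260/550)²·(1 − 46/260)·24.52²/46 = 2.40406
  stratum 2: (290/550)²·(1 − 32/290)·1.22²/32 = 0.0115043
V̂(ȳ_st) = 2.41556
SE(ȳ_st) = √2.41556 = 1.55421

ȳ_st ≈ 20.08, SE ≈ 1.55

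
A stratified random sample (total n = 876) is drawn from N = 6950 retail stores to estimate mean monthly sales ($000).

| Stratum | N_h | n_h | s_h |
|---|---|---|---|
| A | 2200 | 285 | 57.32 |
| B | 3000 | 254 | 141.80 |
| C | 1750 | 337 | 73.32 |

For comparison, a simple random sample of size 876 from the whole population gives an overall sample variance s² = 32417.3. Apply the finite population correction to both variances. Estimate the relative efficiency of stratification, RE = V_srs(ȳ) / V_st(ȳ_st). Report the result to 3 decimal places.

RE ≈ 2.111

V̂(ȳ_st) = Σ W_h² (1 − n_h/N_h) s_h²/n_h, with W_h = N_h/N and N = 6950:
  stratum A: (2200/6950)²·(1 − 285/2200)·57.32²/285 = 1.00552
  stratum B: (3000/6950)²·(1 − 254/3000)·141.80²/254 = 13.5012
  stratum C: (1750/6950)²·(1 − 337/1750)·73.32²/337 = 0.816631
V_st = 15.3233
V_srs = (1 − 876/6950)·32417.3/876 = 32.3417
Relative efficiency = V_srs / V_st = 32.3417/15.3233 = 2.1106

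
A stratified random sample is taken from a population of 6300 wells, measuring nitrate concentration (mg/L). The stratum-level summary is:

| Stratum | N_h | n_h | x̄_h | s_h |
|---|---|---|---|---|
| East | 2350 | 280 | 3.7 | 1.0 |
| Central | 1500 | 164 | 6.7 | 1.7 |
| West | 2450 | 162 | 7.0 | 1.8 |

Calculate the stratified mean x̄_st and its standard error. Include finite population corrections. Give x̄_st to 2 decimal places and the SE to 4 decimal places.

x̄_st ≈ 5.70, SE ≈ 0.0644

x̄_st = Σ W_h x̄_h = (2350·3.7 + 1500·6.7 + 2450·7.0)/6300 = 5.69762
V̂(x̄_st) = Σ W_h² (1 − n_h/N_h) s_h²/n_h, with W_h = N_h/N and N = 6300:
  stratum East: (2350/6300)²·(1 − 280/2350)·1.0²/280 = 0.000437723
  stratum Central: (1500/6300)²·(1 − 164/1500)·1.7²/164 = 0.000889755
  stratum West: (2450/6300)²·(1 − 162/2450)·1.8²/162 = 0.00282469
V̂(x̄_st) = 0.00415217
SE(x̄_st) = √0.00415217 = 0.0644373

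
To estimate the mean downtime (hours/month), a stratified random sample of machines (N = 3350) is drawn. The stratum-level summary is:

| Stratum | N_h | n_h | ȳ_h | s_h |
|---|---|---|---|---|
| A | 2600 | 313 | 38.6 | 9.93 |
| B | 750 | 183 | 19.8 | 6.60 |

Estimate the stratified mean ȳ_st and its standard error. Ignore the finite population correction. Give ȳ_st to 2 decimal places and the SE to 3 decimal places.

ȳ_st = Σ W_h ȳ_h = (2600·38.6 + 750·19.8)/3350 = 34.39104
V̂(ȳ_st) = Σ W_h² s_h²/n_h, with W_h = N_h/N and N = 3350:
  stratum A: (2600/3350)²·9.93²/313 = 0.189763
  stratum B: (750/3350)²·6.60²/183 = 0.0119308
V̂(ȳ_st) = 0.201694
SE(ȳ_st) = √0.201694 = 0.449103

ȳ_st ≈ 34.39, SE ≈ 0.449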